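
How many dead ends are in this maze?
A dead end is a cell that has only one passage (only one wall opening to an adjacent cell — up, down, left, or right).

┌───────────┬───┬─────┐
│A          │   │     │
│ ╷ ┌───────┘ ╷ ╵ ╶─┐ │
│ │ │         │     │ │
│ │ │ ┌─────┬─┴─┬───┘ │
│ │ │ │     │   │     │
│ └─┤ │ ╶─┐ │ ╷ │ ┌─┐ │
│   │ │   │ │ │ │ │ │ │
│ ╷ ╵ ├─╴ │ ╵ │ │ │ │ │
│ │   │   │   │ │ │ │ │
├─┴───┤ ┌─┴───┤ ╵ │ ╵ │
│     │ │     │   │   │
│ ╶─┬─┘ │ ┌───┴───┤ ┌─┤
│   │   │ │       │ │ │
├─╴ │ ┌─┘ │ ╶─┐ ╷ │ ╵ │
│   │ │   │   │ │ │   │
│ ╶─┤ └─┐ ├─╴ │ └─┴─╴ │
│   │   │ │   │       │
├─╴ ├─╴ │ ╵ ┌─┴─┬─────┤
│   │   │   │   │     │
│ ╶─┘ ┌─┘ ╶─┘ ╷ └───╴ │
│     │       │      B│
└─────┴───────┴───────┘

Checking each cell for number of passages:

Dead ends found at positions:
  (0, 5)
  (1, 9)
  (2, 1)
  (3, 9)
  (4, 0)
  (5, 2)
  (5, 6)
  (6, 10)
  (7, 3)
  (7, 8)
  (9, 8)
  (10, 3)
Total dead ends: 12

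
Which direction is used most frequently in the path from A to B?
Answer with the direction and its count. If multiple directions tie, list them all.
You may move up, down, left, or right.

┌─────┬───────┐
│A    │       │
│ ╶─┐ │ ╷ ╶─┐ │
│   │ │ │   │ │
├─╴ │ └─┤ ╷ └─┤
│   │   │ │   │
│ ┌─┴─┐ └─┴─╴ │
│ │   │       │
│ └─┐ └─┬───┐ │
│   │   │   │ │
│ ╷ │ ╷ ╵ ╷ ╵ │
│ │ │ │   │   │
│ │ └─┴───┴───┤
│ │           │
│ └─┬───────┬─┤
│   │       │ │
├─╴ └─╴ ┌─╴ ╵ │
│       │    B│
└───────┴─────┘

Directions: down, right, down, left, down, down, down, down, down, right, down, right, right, up, right, right, down, right
Counts: {'down': 9, 'right': 7, 'left': 1, 'up': 1}
Most common: down (9 times)

Solution:

┌─────┬───────┐
│A    │       │
│ ╶─┐ │ ╷ ╶─┐ │
│↳ ↓│ │ │   │ │
├─╴ │ └─┤ ╷ └─┤
│↓ ↲│   │ │   │
│ ┌─┴─┐ └─┴─╴ │
│↓│   │       │
│ └─┐ └─┬───┐ │
│↓  │   │   │ │
│ ╷ │ ╷ ╵ ╷ ╵ │
│↓│ │ │   │   │
│ │ └─┴───┴───┤
│↓│           │
│ └─┬───────┬─┤
│↳ ↓│  ↱ → ↓│ │
├─╴ └─╴ ┌─╴ ╵ │
│  ↳ → ↑│  ↳ B│
└───────┴─────┘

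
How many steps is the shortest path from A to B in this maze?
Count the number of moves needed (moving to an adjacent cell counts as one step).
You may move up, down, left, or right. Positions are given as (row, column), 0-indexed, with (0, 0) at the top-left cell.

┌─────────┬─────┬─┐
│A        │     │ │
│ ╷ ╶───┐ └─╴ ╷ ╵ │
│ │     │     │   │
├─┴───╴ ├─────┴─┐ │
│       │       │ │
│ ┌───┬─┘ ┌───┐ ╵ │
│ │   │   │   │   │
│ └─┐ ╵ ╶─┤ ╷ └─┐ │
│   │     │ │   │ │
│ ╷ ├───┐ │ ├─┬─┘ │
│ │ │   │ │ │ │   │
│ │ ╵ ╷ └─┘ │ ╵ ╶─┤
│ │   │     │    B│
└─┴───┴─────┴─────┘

Using BFS to find shortest path:
Start: (0, 0), End: (6, 8)
Path found:
(0,0) → (0,1) → (0,2) → (0,3) → (0,4) → (1,4) → (1,5) → (1,6) → (0,6) → (0,7) → (1,7) → (1,8) → (2,8) → (3,8) → (4,8) → (5,8) → (5,7) → (6,7) → (6,8)
Number of steps: 18

Solution:

┌─────────┬─────┬─┐
│A → → → ↓│  ↱ ↓│ │
│ ╷ ╶───┐ └─╴ ╷ ╵ │
│ │     │↳ → ↑│↳ ↓│
├─┴───╴ ├─────┴─┐ │
│       │       │↓│
│ ┌───┬─┘ ┌───┐ ╵ │
│ │   │   │   │  ↓│
│ └─┐ ╵ ╶─┤ ╷ └─┐ │
│   │     │ │   │↓│
│ ╷ ├───┐ │ ├─┬─┘ │
│ │ │   │ │ │ │↓ ↲│
│ │ ╵ ╷ └─┘ │ ╵ ╶─┤
│ │   │     │  ↳ B│
└─┴───┴─────┴─────┘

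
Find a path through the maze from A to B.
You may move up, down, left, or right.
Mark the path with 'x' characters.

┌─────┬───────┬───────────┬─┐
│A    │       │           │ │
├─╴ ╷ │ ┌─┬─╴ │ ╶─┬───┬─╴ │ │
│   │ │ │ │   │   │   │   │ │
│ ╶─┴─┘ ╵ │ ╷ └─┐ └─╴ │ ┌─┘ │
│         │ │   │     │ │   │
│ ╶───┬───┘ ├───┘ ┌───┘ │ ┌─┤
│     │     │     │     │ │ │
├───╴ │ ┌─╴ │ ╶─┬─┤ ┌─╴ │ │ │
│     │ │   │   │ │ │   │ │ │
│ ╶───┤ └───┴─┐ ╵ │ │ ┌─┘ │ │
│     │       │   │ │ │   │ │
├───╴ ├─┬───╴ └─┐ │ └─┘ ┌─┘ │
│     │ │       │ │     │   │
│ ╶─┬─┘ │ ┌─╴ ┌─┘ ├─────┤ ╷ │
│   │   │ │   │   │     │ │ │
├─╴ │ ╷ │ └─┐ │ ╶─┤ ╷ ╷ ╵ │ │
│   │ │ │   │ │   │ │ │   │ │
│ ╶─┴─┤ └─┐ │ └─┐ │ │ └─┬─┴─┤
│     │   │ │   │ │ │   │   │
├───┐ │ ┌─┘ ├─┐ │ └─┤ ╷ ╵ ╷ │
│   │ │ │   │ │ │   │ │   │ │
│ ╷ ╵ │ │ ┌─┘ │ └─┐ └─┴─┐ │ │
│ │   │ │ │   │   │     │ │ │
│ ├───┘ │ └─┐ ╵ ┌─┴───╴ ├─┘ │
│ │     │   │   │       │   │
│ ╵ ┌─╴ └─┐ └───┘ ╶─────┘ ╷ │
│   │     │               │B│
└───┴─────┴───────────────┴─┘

Finding the shortest path through the maze:
Path length: 46 steps
Directions: right → down → left → down → right → right → right → up → up → right → right → right → down → left → down → down → left → left → down → down → right → right → right → down → left → left → down → down → right → down → down → left → down → down → right → down → right → right → right → right → right → right → right → up → right → down

Solution:

┌─────┬───────┬───────────┬─┐
│A x  │x x x x│           │ │
├─╴ ╷ │ ┌─┬─╴ │ ╶─┬───┬─╴ │ │
│x x│ │x│ │x x│   │   │   │ │
│ ╶─┴─┘ ╵ │ ╷ └─┐ └─╴ │ ┌─┘ │
│x x x x  │x│   │     │ │   │
│ ╶───┬───┘ ├───┘ ┌───┘ │ ┌─┤
│     │x x x│     │     │ │ │
├───╴ │ ┌─╴ │ ╶─┬─┤ ┌─╴ │ │ │
│     │x│   │   │ │ │   │ │ │
│ ╶───┤ └───┴─┐ ╵ │ │ ┌─┘ │ │
│     │x x x x│   │ │ │   │ │
├───╴ ├─┬───╴ └─┐ │ └─┘ ┌─┘ │
│     │ │x x x  │ │     │   │
│ ╶─┬─┘ │ ┌─╴ ┌─┘ ├─────┤ ╷ │
│   │   │x│   │   │     │ │ │
├─╴ │ ╷ │ └─┐ │ ╶─┤ ╷ ╷ ╵ │ │
│   │ │ │x x│ │   │ │ │   │ │
│ ╶─┴─┤ └─┐ │ └─┐ │ │ └─┬─┴─┤
│     │   │x│   │ │ │   │   │
├───┐ │ ┌─┘ ├─┐ │ └─┤ ╷ ╵ ╷ │
│   │ │ │x x│ │ │   │ │   │ │
│ ╷ ╵ │ │ ┌─┘ │ └─┐ └─┴─┐ │ │
│ │   │ │x│   │   │     │ │ │
│ ├───┘ │ └─┐ ╵ ┌─┴───╴ ├─┘ │
│ │     │x x│   │       │x x│
│ ╵ ┌─╴ └─┐ └───┘ ╶─────┘ ╷ │
│   │     │x x x x x x x x│B│
└───┴─────┴───────────────┴─┘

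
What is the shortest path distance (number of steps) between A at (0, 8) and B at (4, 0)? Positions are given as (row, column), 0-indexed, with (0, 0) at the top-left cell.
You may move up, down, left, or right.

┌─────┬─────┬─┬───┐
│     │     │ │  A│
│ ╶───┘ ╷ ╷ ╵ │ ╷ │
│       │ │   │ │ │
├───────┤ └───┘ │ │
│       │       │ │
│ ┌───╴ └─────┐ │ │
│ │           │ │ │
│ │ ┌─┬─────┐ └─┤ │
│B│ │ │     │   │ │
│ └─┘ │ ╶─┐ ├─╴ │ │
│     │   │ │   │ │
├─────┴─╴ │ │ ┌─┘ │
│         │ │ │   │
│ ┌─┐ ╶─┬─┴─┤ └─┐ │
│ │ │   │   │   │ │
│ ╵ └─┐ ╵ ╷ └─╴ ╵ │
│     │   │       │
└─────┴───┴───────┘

Finding path from (0, 8) to (4, 0):
Path: (0,8) → (1,8) → (2,8) → (3,8) → (4,8) → (5,8) → (6,8) → (7,8) → (8,8) → (8,7) → (7,7) → (7,6) → (6,6) → (5,6) → (5,7) → (4,7) → (4,6) → (3,6) → (3,5) → (3,4) → (3,3) → (2,3) → (2,2) → (2,1) → (2,0) → (3,0) → (4,0)
Distance: 26 steps

Solution:

┌─────┬─────┬─┬───┐
│     │     │ │  A│
│ ╶───┘ ╷ ╷ ╵ │ ╷ │
│       │ │   │ │↓│
├───────┤ └───┘ │ │
│↓ ← ← ↰│       │↓│
│ ┌───╴ └─────┐ │ │
│↓│    ↑ ← ← ↰│ │↓│
│ │ ┌─┬─────┐ └─┤ │
│B│ │ │     │↑ ↰│↓│
│ └─┘ │ ╶─┐ ├─╴ │ │
│     │   │ │↱ ↑│↓│
├─────┴─╴ │ │ ┌─┘ │
│         │ │↑│  ↓│
│ ┌─┐ ╶─┬─┴─┤ └─┐ │
│ │ │   │   │↑ ↰│↓│
│ ╵ └─┐ ╵ ╷ └─╴ ╵ │
│     │   │    ↑ ↲│
└─────┴───┴───────┘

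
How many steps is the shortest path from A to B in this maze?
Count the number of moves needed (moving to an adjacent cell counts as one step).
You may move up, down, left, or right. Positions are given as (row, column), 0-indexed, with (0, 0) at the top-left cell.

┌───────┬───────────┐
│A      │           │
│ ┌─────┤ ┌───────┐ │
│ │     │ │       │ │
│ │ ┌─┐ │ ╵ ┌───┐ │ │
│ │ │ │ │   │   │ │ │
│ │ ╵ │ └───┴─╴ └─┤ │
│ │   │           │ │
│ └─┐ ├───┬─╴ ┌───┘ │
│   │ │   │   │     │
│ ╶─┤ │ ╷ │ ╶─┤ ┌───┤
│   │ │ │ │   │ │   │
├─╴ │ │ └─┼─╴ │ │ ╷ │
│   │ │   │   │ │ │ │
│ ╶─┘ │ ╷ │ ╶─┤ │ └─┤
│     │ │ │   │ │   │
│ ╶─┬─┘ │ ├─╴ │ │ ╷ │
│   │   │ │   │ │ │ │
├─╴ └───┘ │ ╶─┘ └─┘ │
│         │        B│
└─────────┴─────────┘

Using BFS to find shortest path:
Start: (0, 0), End: (9, 9)
Path found:
(0,0) → (1,0) → (2,0) → (3,0) → (4,0) → (5,0) → (5,1) → (6,1) → (6,0) → (7,0) → (7,1) → (7,2) → (6,2) → (5,2) → (4,2) → (3,2) → (3,1) → (2,1) → (1,1) → (1,2) → (1,3) → (2,3) → (3,3) → (3,4) → (3,5) → (3,6) → (4,6) → (4,5) → (5,5) → (5,6) → (6,6) → (6,5) → (7,5) → (7,6) → (8,6) → (8,5) → (9,5) → (9,6) → (9,7) → (9,8) → (9,9)
Number of steps: 40

Solution:

┌───────┬───────────┐
│A      │           │
│ ┌─────┤ ┌───────┐ │
│↓│↱ → ↓│ │       │ │
│ │ ┌─┐ │ ╵ ┌───┐ │ │
│↓│↑│ │↓│   │   │ │ │
│ │ ╵ │ └───┴─╴ └─┤ │
│↓│↑ ↰│↳ → → ↓    │ │
│ └─┐ ├───┬─╴ ┌───┘ │
│↓  │↑│   │↓ ↲│     │
│ ╶─┤ │ ╷ │ ╶─┤ ┌───┤
│↳ ↓│↑│ │ │↳ ↓│ │   │
├─╴ │ │ └─┼─╴ │ │ ╷ │
│↓ ↲│↑│   │↓ ↲│ │ │ │
│ ╶─┘ │ ╷ │ ╶─┤ │ └─┤
│↳ → ↑│ │ │↳ ↓│ │   │
│ ╶─┬─┘ │ ├─╴ │ │ ╷ │
│   │   │ │↓ ↲│ │ │ │
├─╴ └───┘ │ ╶─┘ └─┘ │
│         │↳ → → → B│
└─────────┴─────────┘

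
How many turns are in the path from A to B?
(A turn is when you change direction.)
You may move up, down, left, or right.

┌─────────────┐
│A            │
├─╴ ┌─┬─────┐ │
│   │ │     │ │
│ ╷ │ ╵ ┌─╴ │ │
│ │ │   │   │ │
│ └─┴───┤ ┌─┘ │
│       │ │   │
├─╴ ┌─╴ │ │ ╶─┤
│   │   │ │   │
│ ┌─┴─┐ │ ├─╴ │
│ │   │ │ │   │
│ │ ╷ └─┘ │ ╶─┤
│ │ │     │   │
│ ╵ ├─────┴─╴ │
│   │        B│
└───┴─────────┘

Directions: right, right, right, right, right, right, down, down, down, left, down, right, down, left, down, right, down
Number of turns: 9

Solution:

┌─────────────┐
│A → → → → → ↓│
├─╴ ┌─┬─────┐ │
│   │ │     │↓│
│ ╷ │ ╵ ┌─╴ │ │
│ │ │   │   │↓│
│ └─┴───┤ ┌─┘ │
│       │ │↓ ↲│
├─╴ ┌─╴ │ │ ╶─┤
│   │   │ │↳ ↓│
│ ┌─┴─┐ │ ├─╴ │
│ │   │ │ │↓ ↲│
│ │ ╷ └─┘ │ ╶─┤
│ │ │     │↳ ↓│
│ ╵ ├─────┴─╴ │
│   │        B│
└───┴─────────┘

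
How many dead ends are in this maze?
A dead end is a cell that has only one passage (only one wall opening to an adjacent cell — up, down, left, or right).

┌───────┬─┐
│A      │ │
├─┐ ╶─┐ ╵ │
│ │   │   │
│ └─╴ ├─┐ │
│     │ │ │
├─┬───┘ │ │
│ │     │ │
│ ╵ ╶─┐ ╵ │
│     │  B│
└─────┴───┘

Checking each cell for number of passages:

Dead ends found at positions:
  (0, 0)
  (0, 4)
  (1, 0)
  (2, 3)
  (3, 0)
  (4, 2)
Total dead ends: 6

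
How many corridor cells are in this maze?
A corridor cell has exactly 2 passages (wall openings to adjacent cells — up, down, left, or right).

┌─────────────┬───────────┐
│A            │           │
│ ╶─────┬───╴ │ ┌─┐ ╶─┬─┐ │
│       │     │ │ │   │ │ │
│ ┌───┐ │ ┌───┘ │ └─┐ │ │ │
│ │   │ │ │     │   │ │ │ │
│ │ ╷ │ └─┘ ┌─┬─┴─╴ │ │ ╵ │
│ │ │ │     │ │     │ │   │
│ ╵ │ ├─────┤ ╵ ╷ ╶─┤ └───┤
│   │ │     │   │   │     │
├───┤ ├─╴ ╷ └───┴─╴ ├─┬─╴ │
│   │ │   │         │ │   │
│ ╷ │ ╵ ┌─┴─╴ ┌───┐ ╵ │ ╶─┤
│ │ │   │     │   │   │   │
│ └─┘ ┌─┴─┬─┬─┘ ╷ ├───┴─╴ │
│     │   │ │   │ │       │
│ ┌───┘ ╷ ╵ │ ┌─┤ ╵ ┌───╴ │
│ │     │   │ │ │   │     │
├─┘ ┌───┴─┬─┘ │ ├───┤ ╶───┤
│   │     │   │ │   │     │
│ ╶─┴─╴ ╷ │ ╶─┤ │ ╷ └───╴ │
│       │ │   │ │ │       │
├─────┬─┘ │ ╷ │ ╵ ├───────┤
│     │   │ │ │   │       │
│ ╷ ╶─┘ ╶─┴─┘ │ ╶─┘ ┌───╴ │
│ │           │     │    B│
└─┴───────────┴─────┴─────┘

Counting cells with exactly 2 passages:
Total corridor cells: 139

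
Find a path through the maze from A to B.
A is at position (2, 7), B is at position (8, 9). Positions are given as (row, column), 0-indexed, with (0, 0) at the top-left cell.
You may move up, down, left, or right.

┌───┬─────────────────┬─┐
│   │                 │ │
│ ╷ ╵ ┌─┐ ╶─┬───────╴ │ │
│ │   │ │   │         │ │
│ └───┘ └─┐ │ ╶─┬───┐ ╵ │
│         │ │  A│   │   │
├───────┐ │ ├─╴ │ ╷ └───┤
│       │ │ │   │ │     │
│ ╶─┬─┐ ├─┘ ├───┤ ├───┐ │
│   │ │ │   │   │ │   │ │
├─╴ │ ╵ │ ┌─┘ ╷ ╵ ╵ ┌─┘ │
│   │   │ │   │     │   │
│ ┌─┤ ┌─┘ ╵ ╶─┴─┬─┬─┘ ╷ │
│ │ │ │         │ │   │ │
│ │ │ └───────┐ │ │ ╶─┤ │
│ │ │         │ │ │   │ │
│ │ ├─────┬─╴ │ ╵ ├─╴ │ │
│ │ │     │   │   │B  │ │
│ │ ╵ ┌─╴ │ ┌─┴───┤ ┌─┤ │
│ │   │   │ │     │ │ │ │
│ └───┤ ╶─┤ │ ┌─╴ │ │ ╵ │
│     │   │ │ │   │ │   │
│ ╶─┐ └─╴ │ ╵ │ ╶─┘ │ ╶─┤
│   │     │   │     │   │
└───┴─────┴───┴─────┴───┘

Finding the shortest path from (2, 7) to (8, 9):
Path length: 44 steps
Directions: left → up → right → right → right → right → up → left → left → left → left → left → left → down → right → down → down → down → left → down → down → right → up → right → up → right → down → right → up → up → up → right → down → right → right → down → down → left → down → left → down → right → down → left

Solution:

┌───┬─────────────────┬─┐
│   │    ↓ ← ← ← ← ← ↰│ │
│ ╷ ╵ ┌─┐ ╶─┬───────╴ │ │
│ │   │ │↳ ↓│↱ → → → ↑│ │
│ └───┘ └─┐ │ ╶─┬───┐ ╵ │
│         │↓│↑ A│↱ ↓│   │
├───────┐ │ ├─╴ │ ╷ └───┤
│       │ │↓│   │↑│↳ → ↓│
│ ╶─┬─┐ ├─┘ ├───┤ ├───┐ │
│   │ │ │↓ ↲│↱ ↓│↑│   │↓│
├─╴ │ ╵ │ ┌─┘ ╷ ╵ ╵ ┌─┘ │
│   │   │↓│↱ ↑│↳ ↑  │↓ ↲│
│ ┌─┤ ┌─┘ ╵ ╶─┴─┬─┬─┘ ╷ │
│ │ │ │  ↳ ↑    │ │↓ ↲│ │
│ │ │ └───────┐ │ │ ╶─┤ │
│ │ │         │ │ │↳ ↓│ │
│ │ ├─────┬─╴ │ ╵ ├─╴ │ │
│ │ │     │   │   │B ↲│ │
│ │ ╵ ┌─╴ │ ┌─┴───┤ ┌─┤ │
│ │   │   │ │     │ │ │ │
│ └───┤ ╶─┤ │ ┌─╴ │ │ ╵ │
│     │   │ │ │   │ │   │
│ ╶─┐ └─╴ │ ╵ │ ╶─┘ │ ╶─┤
│   │     │   │     │   │
└───┴─────┴───┴─────┴───┘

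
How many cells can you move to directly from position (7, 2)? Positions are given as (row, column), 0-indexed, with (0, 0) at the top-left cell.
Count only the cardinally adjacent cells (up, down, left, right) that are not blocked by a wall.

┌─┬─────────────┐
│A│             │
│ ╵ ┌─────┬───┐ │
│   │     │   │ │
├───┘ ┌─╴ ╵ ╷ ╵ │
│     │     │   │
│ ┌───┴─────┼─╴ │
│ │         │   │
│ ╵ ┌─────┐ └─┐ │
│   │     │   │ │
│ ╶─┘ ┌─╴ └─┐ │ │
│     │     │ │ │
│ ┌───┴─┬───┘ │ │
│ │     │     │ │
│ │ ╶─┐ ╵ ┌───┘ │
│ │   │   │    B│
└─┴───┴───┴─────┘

Checking passable neighbors of (7, 2):
Neighbors: (7, 1)
Count: 1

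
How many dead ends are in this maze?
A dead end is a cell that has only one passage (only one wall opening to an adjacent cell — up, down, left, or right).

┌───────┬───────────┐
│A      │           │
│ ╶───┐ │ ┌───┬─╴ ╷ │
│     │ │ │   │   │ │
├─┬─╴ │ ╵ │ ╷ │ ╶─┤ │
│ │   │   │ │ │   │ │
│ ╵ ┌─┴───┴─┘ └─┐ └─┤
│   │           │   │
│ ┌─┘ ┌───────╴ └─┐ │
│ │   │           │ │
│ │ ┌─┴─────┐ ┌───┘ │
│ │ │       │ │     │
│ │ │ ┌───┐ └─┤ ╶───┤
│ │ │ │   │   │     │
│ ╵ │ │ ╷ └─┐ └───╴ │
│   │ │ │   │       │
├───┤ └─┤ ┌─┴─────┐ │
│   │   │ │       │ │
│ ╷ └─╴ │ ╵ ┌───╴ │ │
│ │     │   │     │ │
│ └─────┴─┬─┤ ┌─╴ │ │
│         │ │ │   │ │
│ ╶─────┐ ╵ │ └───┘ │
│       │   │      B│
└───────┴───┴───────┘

Checking each cell for number of passages:

Dead ends found at positions:
  (2, 0)
  (2, 5)
  (2, 9)
  (4, 3)
  (4, 8)
  (5, 6)
  (7, 3)
  (7, 5)
  (10, 5)
  (10, 7)
  (11, 3)
Total dead ends: 11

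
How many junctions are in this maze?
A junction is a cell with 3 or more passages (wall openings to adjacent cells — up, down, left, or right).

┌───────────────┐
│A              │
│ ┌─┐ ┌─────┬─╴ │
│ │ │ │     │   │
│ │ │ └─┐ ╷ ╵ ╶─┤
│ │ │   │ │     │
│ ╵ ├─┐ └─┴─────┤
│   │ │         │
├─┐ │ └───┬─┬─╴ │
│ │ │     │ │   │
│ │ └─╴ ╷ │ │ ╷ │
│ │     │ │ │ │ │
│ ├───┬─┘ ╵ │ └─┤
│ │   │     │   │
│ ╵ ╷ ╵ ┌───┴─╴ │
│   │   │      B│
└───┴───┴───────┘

Checking each cell for number of passages:

Junctions found (3+ passages):
  (0, 2): 3 passages
  (1, 4): 3 passages
  (2, 6): 3 passages
  (3, 1): 3 passages
  (4, 3): 3 passages
  (4, 7): 3 passages
  (6, 4): 3 passages
Total junctions: 7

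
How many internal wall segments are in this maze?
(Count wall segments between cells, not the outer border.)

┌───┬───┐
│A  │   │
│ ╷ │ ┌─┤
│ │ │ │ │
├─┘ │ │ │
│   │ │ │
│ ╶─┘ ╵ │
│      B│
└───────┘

Counting internal wall segments:
Total internal walls: 9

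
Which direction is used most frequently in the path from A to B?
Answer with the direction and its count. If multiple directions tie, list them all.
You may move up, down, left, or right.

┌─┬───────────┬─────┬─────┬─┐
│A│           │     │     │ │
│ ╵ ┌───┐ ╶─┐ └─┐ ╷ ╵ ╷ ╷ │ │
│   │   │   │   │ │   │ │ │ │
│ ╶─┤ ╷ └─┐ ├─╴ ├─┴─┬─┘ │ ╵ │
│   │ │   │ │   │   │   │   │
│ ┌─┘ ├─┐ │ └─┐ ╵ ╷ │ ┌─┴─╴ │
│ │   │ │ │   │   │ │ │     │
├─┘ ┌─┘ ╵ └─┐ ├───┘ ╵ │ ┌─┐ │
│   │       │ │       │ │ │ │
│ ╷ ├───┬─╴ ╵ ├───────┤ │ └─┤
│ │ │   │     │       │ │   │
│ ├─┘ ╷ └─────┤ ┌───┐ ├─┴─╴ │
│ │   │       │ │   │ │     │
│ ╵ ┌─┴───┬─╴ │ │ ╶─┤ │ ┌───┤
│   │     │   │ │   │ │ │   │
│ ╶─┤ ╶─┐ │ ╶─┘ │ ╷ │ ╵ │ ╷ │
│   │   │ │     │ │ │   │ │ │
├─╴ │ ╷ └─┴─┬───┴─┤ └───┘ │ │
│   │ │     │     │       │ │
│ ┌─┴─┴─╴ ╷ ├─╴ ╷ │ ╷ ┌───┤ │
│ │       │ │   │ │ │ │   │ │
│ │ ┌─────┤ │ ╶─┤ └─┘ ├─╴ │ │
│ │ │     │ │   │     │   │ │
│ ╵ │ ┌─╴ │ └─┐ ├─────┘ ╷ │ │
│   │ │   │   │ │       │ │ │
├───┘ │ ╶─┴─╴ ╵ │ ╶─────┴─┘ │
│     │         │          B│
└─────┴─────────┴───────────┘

Directions: down, right, up, right, right, right, down, right, down, down, right, down, down, left, up, left, up, up, left, up, left, down, down, left, down, left, down, down, down, down, right, down, left, down, down, down, right, up, up, right, right, right, up, right, down, down, down, right, down, right, up, up, left, up, right, up, right, down, down, right, right, up, up, right, right, up, up, right, down, down, down, down, down, down
Counts: {'down': 29, 'right': 21, 'up': 16, 'left': 8}
Most common: down (29 times)

Solution:

┌─┬───────────┬─────┬─────┬─┐
│A│↱ → → ↓    │     │     │ │
│ ╵ ┌───┐ ╶─┐ └─┐ ╷ ╵ ╷ ╷ │ │
│↳ ↑│↓ ↰│↳ ↓│   │ │   │ │ │ │
│ ╶─┤ ╷ └─┐ ├─╴ ├─┴─┬─┘ │ ╵ │
│   │↓│↑ ↰│↓│   │   │   │   │
│ ┌─┘ ├─┐ │ └─┐ ╵ ╷ │ ┌─┴─╴ │
│ │↓ ↲│ │↑│↳ ↓│   │ │ │     │
├─┘ ┌─┘ ╵ └─┐ ├───┘ ╵ │ ┌─┐ │
│↓ ↲│    ↑ ↰│↓│       │ │ │ │
│ ╷ ├───┬─╴ ╵ ├───────┤ │ └─┤
│↓│ │   │  ↑ ↲│       │ │   │
│ ├─┘ ╷ └─────┤ ┌───┐ ├─┴─╴ │
│↓│   │       │ │   │ │     │
│ ╵ ┌─┴───┬─╴ │ │ ╶─┤ │ ┌───┤
│↓  │     │   │ │   │ │ │↱ ↓│
│ ╶─┤ ╶─┐ │ ╶─┘ │ ╷ │ ╵ │ ╷ │
│↳ ↓│   │ │     │ │ │   │↑│↓│
├─╴ │ ╷ └─┴─┬───┴─┤ └───┘ │ │
│↓ ↲│ │  ↱ ↓│  ↱ ↓│  ↱ → ↑│↓│
│ ┌─┴─┴─╴ ╷ ├─╴ ╷ │ ╷ ┌───┤ │
│↓│↱ → → ↑│↓│↱ ↑│↓│ │↑│   │↓│
│ │ ┌─────┤ │ ╶─┤ └─┘ ├─╴ │ │
│↓│↑│     │↓│↑ ↰│↳ → ↑│   │↓│
│ ╵ │ ┌─╴ │ └─┐ ├─────┘ ╷ │ │
│↳ ↑│ │   │↳ ↓│↑│       │ │↓│
├───┘ │ ╶─┴─╴ ╵ │ ╶─────┴─┘ │
│     │      ↳ ↑│          B│
└─────┴─────────┴───────────┘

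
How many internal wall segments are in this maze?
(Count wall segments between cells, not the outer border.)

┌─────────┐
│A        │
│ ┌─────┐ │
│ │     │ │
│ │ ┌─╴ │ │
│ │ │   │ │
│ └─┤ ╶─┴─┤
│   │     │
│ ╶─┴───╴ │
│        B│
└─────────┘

Counting internal wall segments:
Total internal walls: 16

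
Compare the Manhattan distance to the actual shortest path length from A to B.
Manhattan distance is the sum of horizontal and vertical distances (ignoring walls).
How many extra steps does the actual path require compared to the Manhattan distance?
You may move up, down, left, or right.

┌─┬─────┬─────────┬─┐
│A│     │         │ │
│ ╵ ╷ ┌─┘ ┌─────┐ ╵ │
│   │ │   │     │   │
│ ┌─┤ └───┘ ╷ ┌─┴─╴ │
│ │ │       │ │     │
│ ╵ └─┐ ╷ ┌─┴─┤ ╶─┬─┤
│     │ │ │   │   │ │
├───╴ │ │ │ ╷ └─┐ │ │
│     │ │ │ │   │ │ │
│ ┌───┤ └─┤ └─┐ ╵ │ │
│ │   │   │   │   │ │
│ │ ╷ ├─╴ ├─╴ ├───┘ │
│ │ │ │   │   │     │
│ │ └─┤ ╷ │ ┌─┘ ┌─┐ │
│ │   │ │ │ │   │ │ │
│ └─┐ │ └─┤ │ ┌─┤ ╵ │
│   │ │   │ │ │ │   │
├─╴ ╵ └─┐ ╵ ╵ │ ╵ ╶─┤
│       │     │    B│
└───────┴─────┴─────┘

Manhattan distance: |9 - 0| + |9 - 0| = 18
Actual path length: 30
Extra steps: 30 - 18 = 12

Solution:

┌─┬─────┬─────────┬─┐
│A│↱ ↓  │         │ │
│ ╵ ╷ ┌─┘ ┌─────┐ ╵ │
│↳ ↑│↓│   │     │   │
│ ┌─┤ └───┘ ╷ ┌─┴─╴ │
│ │ │↳ ↓    │ │     │
│ ╵ └─┐ ╷ ┌─┴─┤ ╶─┬─┤
│     │↓│ │   │   │ │
├───╴ │ │ │ ╷ └─┐ │ │
│     │↓│ │ │   │ │ │
│ ┌───┤ └─┤ └─┐ ╵ │ │
│ │   │↳ ↓│   │   │ │
│ │ ╷ ├─╴ ├─╴ ├───┘ │
│ │ │ │↓ ↲│   │↱ → ↓│
│ │ └─┤ ╷ │ ┌─┘ ┌─┐ │
│ │   │↓│ │ │↱ ↑│ │↓│
│ └─┐ │ └─┤ │ ┌─┤ ╵ │
│   │ │↳ ↓│ │↑│ │↓ ↲│
├─╴ ╵ └─┐ ╵ ╵ │ ╵ ╶─┤
│       │↳ → ↑│  ↳ B│
└───────┴─────┴─────┘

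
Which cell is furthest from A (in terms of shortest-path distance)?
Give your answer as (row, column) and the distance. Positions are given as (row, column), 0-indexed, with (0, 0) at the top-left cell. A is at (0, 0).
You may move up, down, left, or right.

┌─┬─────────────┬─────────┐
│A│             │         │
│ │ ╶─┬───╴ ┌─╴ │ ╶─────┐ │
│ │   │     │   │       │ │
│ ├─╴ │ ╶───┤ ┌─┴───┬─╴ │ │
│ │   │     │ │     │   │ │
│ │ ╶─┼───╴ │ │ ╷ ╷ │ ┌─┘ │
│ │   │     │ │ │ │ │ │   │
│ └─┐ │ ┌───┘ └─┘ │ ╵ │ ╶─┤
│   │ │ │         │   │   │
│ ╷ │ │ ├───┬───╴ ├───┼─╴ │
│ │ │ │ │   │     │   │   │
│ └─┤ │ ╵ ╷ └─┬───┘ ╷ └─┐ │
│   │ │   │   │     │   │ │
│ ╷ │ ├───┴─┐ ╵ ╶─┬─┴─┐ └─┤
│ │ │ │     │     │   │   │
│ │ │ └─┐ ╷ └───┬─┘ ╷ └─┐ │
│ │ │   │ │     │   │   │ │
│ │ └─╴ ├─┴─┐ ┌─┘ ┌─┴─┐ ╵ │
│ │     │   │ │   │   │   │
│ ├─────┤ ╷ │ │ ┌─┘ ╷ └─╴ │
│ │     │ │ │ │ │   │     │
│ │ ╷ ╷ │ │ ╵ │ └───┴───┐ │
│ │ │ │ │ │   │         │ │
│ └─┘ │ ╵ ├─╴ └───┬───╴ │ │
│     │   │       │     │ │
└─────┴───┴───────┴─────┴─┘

Computing BFS distances from A to all cells:
Furthest cell: (12, 9)
Distance: 77 steps

Path from A to the furthest cell:

┌─┬─────────────┬─────────┐
│A│↱ → → → ↓    │         │
│ │ ╶─┬───╴ ┌─╴ │ ╶─────┐ │
│↓│↑ ↰│↓ ← ↲│   │       │ │
│ ├─╴ │ ╶───┤ ┌─┴───┬─╴ │ │
│↓│↱ ↑│↳ → ↓│ │     │   │ │
│ │ ╶─┼───╴ │ │ ╷ ╷ │ ┌─┘ │
│↓│↑ ↰│↓ ← ↲│ │ │ │ │ │   │
│ └─┐ │ ┌───┘ └─┘ │ ╵ │ ╶─┤
│↓  │↑│↓│         │   │   │
│ ╷ │ │ ├───┬───╴ ├───┼─╴ │
│↓│ │↑│↓│↱ ↓│     │↱ ↓│   │
│ └─┤ │ ╵ ╷ └─┬───┘ ╷ └─┐ │
│↳ ↓│↑│↳ ↑│↳ ↓│↱ → ↑│↳ ↓│ │
│ ╷ │ ├───┴─┐ ╵ ╶─┬─┴─┐ └─┤
│ │↓│↑│     │↳ ↑  │↓ ↰│↳ ↓│
│ │ │ └─┐ ╷ └───┬─┘ ╷ └─┐ │
│ │↓│↑ ↰│ │     │↓ ↲│↑ ↰│↓│
│ │ └─╴ ├─┴─┐ ┌─┘ ┌─┴─┐ ╵ │
│ │↳ → ↑│   │ │↓ ↲│   │↑ ↲│
│ ├─────┤ ╷ │ │ ┌─┘ ╷ └─╴ │
│ │     │ │ │ │↓│   │     │
│ │ ╷ ╷ │ │ ╵ │ └───┴───┐ │
│ │ │ │ │ │   │↳ → → → ↓│ │
│ └─┘ │ ╵ ├─╴ └───┬───╴ │ │
│     │   │       │B ← ↲│ │
└─────┴───┴───────┴─────┴─┘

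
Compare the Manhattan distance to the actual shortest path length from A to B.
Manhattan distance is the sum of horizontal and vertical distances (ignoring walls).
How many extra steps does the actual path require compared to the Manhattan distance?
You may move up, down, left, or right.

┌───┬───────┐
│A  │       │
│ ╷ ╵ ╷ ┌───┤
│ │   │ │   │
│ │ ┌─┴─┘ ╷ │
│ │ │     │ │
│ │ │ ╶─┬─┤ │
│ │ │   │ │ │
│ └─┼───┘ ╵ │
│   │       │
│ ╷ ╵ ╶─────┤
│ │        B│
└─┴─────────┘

Manhattan distance: |5 - 0| + |5 - 0| = 10
Actual path length: 10
Extra steps: 10 - 10 = 0

Solution:

┌───┬───────┐
│A  │       │
│ ╷ ╵ ╷ ┌───┤
│↓│   │ │   │
│ │ ┌─┴─┘ ╷ │
│↓│ │     │ │
│ │ │ ╶─┬─┤ │
│↓│ │   │ │ │
│ └─┼───┘ ╵ │
│↳ ↓│       │
│ ╷ ╵ ╶─────┤
│ │↳ → → → B│
└─┴─────────┘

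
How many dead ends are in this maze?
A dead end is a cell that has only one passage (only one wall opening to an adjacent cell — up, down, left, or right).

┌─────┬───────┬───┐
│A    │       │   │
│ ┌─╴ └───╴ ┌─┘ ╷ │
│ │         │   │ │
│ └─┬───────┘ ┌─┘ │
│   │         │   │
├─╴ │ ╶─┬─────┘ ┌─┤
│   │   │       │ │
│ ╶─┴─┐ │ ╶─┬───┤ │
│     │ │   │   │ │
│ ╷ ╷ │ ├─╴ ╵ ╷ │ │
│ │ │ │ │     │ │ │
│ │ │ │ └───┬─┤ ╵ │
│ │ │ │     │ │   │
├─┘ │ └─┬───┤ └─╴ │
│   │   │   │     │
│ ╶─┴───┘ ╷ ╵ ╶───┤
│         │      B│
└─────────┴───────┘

Checking each cell for number of passages:

Dead ends found at positions:
  (0, 3)
  (0, 6)
  (1, 1)
  (3, 8)
  (5, 4)
  (6, 0)
  (6, 5)
  (6, 6)
  (7, 3)
  (8, 8)
Total dead ends: 10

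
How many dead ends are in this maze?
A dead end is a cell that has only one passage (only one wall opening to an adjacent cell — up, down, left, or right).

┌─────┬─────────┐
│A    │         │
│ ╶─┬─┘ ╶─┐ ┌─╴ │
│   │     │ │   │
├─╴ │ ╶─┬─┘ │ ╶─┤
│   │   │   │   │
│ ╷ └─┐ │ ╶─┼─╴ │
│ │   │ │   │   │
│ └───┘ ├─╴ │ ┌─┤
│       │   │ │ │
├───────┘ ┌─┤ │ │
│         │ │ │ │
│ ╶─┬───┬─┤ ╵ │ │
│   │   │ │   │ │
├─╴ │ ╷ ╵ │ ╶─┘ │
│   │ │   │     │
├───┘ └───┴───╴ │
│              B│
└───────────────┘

Checking each cell for number of passages:

Dead ends found at positions:
  (0, 2)
  (1, 4)
  (3, 2)
  (4, 7)
  (5, 5)
  (6, 4)
  (7, 0)
  (8, 0)
Total dead ends: 8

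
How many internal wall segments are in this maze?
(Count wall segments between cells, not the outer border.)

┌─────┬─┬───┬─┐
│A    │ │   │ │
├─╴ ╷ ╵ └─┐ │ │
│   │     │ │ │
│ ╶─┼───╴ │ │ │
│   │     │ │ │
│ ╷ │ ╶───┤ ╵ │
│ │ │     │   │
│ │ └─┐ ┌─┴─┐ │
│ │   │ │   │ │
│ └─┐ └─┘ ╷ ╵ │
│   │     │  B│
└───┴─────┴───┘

Counting internal wall segments:
Total internal walls: 30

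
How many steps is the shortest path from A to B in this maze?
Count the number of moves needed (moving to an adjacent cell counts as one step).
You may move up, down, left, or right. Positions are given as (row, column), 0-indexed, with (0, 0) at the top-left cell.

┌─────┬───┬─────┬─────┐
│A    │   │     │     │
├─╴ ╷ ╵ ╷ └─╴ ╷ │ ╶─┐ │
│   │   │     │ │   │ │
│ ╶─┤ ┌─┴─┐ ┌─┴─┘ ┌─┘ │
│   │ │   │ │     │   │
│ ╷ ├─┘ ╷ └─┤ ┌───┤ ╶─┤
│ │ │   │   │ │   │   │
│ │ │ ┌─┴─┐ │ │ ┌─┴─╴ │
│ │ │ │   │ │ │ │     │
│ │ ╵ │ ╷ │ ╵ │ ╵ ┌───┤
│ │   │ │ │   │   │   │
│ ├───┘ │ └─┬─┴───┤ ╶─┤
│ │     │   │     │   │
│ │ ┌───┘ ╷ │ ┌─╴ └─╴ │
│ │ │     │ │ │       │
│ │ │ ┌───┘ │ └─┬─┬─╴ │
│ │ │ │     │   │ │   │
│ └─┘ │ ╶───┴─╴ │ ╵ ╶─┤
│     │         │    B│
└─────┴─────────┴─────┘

Using BFS to find shortest path:
Start: (0, 0), End: (9, 10)
Path found:
(0,0) → (0,1) → (1,1) → (1,0) → (2,0) → (3,0) → (4,0) → (5,0) → (6,0) → (7,0) → (8,0) → (9,0) → (9,1) → (9,2) → (8,2) → (7,2) → (7,3) → (7,4) → (6,4) → (6,5) → (7,5) → (8,5) → (8,4) → (8,3) → (9,3) → (9,4) → (9,5) → (9,6) → (9,7) → (8,7) → (8,6) → (7,6) → (6,6) → (6,7) → (6,8) → (7,8) → (7,9) → (7,10) → (8,10) → (8,9) → (9,9) → (9,10)
Number of steps: 41

Solution:

┌─────┬───┬─────┬─────┐
│A ↓  │   │     │     │
├─╴ ╷ ╵ ╷ └─╴ ╷ │ ╶─┐ │
│↓ ↲│   │     │ │   │ │
│ ╶─┤ ┌─┴─┐ ┌─┴─┘ ┌─┘ │
│↓  │ │   │ │     │   │
│ ╷ ├─┘ ╷ └─┤ ┌───┤ ╶─┤
│↓│ │   │   │ │   │   │
│ │ │ ┌─┴─┐ │ │ ┌─┴─╴ │
│↓│ │ │   │ │ │ │     │
│ │ ╵ │ ╷ │ ╵ │ ╵ ┌───┤
│↓│   │ │ │   │   │   │
│ ├───┘ │ └─┬─┴───┤ ╶─┤
│↓│     │↱ ↓│↱ → ↓│   │
│ │ ┌───┘ ╷ │ ┌─╴ └─╴ │
│↓│ │↱ → ↑│↓│↑│  ↳ → ↓│
│ │ │ ┌───┘ │ └─┬─┬─╴ │
│↓│ │↑│↓ ← ↲│↑ ↰│ │↓ ↲│
│ └─┘ │ ╶───┴─╴ │ ╵ ╶─┤
│↳ → ↑│↳ → → → ↑│  ↳ B│
└─────┴─────────┴─────┘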